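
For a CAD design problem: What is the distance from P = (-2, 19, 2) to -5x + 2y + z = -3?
d = |(-5)(-2) + 2(19) + 1(2) - (-3)| / √((-5)² + 2² + 1²) = 53/√30 = 9.676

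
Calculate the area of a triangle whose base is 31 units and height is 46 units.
Area = (1/2) * base * height
Area = (1/2) * 31 * 46
Area = 713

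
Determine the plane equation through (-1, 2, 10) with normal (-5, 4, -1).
d = n·P = (-5)(-1) + (4)(2) + (-1)(10) = 3
Plane: -5x + 4y - z = 3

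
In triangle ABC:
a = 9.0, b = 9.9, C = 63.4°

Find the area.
Using A = ½ab·sin(C):
A = ½·9.0·9.9·sin(63.4°) = ½·89.1·0.894154 = 39.83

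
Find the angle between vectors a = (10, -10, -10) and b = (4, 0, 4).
a·b = 0, |a|² = 300, |b|² = 32
cos θ = 0/√9600 ≈ 0.0
θ ≈ 90.0°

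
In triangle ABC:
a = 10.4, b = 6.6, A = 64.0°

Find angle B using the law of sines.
sin(B)/b = sin(A)/a
sin(B) = b·sin(A)/a = 6.6·sin(64.0°)/10.4 = 0.570389
B = arcsin(0.570389) = 34.78°  (b ≤ a, so B ≤ A and the acute solution is unique)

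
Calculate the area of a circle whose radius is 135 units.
Area = pi * r²
Area = pi * 135²
Area = pi * 18225
Area = 57255.53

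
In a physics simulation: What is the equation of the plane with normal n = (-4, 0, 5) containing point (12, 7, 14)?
d = n·P = (-4)(12) + (0)(7) + (5)(14) = 22
Plane: -4x + 5z = 22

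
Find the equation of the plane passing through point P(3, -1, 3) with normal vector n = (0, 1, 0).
d = n·P = (0)(3) + (1)(-1) + (0)(3) = -1
Plane: y = -1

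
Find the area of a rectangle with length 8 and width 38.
Area = length * width
Area = 8 * 38
Area = 304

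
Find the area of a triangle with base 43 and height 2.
Area = (1/2) * base * height
Area = (1/2) * 43 * 2
Area = 43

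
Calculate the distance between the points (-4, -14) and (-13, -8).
Using the distance formula: d = sqrt((x₂-x₁)² + (y₂-y₁)²)
dx = (-13) - (-4) = -9
dy = (-8) - (-14) = 6
d = sqrt((-9)² + 6²) = sqrt(81 + 36) = sqrt(117) = 10.82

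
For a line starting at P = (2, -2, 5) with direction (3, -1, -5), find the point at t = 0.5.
P(0.5) = (2 + 3(0.5), -2 + (-1)(0.5), 5 + (-5)(0.5)) = (3.5, -2.5, 2.5)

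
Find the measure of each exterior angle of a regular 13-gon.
Exterior angle of a regular n-gon = 360/n
Exterior angle = 360/13
Exterior angle = 27.69 degrees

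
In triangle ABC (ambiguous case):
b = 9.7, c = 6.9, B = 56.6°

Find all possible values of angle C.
sin(C)/c = sin(B)/b  →  sin(C) = c·sin(B)/b = 6.9·sin(56.6°)/9.7 = 0.593861
C₁ = arcsin(0.593861) = 36.43°,  C₂ = 180° - C₁ = 143.57°
Check C₂: A = 180° - 56.6° - 143.57° = -20.17° ≤ 0, rejected
C = 36.43° (one solution)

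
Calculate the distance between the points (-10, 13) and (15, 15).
Using the distance formula: d = sqrt((x₂-x₁)² + (y₂-y₁)²)
dx = 15 - (-10) = 25
dy = 15 - 13 = 2
d = sqrt(25² + 2²) = sqrt(625 + 4) = sqrt(629) = 25.08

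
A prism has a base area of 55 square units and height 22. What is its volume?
Volume = base area * height
Volume = 55 * 22
Volume = 1210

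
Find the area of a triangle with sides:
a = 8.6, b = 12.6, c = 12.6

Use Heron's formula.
s = (a+b+c)/2 = (8.6+12.6+12.6)/2 = 16.9
A = √(s(s-a)(s-b)(s-c)) = √(16.9·8.3·4.3·4.3)
A = √2593.59 = 50.93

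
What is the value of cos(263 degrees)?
cos(263 degrees) = -0.1219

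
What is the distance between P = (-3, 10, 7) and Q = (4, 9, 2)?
d = √[(7)² + (-1)² + (-5)²] = √75 = 8.66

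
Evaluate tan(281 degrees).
tan(281 degrees) = -5.1446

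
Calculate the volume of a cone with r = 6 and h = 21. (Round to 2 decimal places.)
Volume = (1/3) * pi * r² * h
Volume = (1/3) * pi * 6² * 21
Volume = (1/3) * pi * 36 * 21
Volume = (1/3) * pi * 756
Volume = 791.68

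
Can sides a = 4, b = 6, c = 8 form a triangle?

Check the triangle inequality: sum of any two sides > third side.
Yes, triangle inequality satisfied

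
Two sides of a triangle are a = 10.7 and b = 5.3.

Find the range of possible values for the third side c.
By the triangle inequality: |a - b| < c < a + b
|10.7 - 5.3| < c < 10.7 + 5.3
5.4 < c < 16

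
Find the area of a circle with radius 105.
Area = pi * r²
Area = pi * 105²
Area = pi * 11025
Area = 34636.06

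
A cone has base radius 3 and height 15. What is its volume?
Volume = (1/3) * pi * r² * h
Volume = (1/3) * pi * 3² * 15
Volume = (1/3) * pi * 9 * 15
Volume = (1/3) * pi * 135
Volume = 141.37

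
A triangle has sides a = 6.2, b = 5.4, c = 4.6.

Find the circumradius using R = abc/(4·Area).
s = (a+b+c)/2 = 8.1
Area = √(s(s-a)(s-b)(s-c)) = √(8.1·1.9·2.7·3.5) = 12.0597
R = abc/(4·Area) = (6.2·5.4·4.6)/(4·12.0597) = 154.008/48.2388 = 3.193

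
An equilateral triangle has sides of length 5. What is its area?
Area = (sqrt(3)/4) * s²
Area = (sqrt(3)/4) * 5²
Area = (sqrt(3)/4) * 25
Area = 10.83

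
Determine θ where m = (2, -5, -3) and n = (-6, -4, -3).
m·n = 17, |m|² = 38, |n|² = 61
cos θ = 17/√2318 ≈ 0.3531
θ ≈ 69.32°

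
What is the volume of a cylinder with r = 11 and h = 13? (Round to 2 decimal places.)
Volume = pi * r² * h
Volume = pi * 11² * 13
Volume = pi * 121 * 13
Volume = pi * 1573
Volume = 4941.73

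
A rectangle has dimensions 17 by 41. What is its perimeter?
Perimeter = 2 * (length + width)
Perimeter = 2 * (17 + 41)
Perimeter = 2 * 58
Perimeter = 116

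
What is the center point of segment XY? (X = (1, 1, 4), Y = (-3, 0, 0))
Midpoint = ((1-3)/2, (1+0)/2, (4+0)/2) = (-1, 0.5, 2)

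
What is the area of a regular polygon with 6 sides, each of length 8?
For a regular 6-gon with side length s = 8:
Apothem a = s / (2*tan(pi/6)) = 8 / (2*tan(pi/6)) ≈ 6.9282
Perimeter P = 6 * 8 = 48
Area = (1/2) * P * a = (1/2) * 48 * 6.9282 = 166.28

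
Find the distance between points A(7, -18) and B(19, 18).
Using the distance formula: d = sqrt((x₂-x₁)² + (y₂-y₁)²)
dx = 19 - 7 = 12
dy = 18 - (-18) = 36
d = sqrt(12² + 36²) = sqrt(144 + 1296) = sqrt(1440) = 37.95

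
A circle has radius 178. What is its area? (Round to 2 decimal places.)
Area = pi * r²
Area = pi * 178²
Area = pi * 31684
Area = 99538.22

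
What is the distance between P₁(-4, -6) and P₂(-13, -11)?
Using the distance formula: d = sqrt((x₂-x₁)² + (y₂-y₁)²)
dx = (-13) - (-4) = -9
dy = (-11) - (-6) = -5
d = sqrt((-9)² + (-5)²) = sqrt(81 + 25) = sqrt(106) = 10.30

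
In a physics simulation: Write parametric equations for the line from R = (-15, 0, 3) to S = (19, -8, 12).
Direction vector d = S - R = (34, -8, 9)
x = -15 + 34t, y = 0 - 8t, z = 3 + 9t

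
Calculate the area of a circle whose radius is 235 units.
Area = pi * r²
Area = pi * 235²
Area = pi * 55225
Area = 173494.45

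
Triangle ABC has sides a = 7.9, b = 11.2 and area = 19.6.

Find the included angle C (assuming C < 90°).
Area = ½ab·sin(C)  →  sin(C) = 2·Area/(ab)
sin(C) = 2·19.6/(7.9·11.2) = 0.443038
C = arcsin(0.443038) = 26.3°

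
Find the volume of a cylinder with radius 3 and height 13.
Volume = pi * r² * h
Volume = pi * 3² * 13
Volume = pi * 9 * 13
Volume = pi * 117
Volume = 367.57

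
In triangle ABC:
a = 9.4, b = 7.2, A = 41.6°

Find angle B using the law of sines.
sin(B)/b = sin(A)/a
sin(B) = b·sin(A)/a = 7.2·sin(41.6°)/9.4 = 0.508539
B = arcsin(0.508539) = 30.57°  (b ≤ a, so B ≤ A and the acute solution is unique)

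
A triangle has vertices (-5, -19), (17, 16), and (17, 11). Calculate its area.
Using the coordinate formula: Area = (1/2)|x₁(y₂-y₃) + x₂(y₃-y₁) + x₃(y₁-y₂)|
Area = (1/2)|(-5)(16-11) + 17(11-(-19)) + 17((-19)-16)|
Area = (1/2)|(-5)*5 + 17*30 + 17*(-35)|
Area = (1/2)|(-25) + 510 + (-595)|
Area = (1/2)*110 = 55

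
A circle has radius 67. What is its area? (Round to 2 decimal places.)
Area = pi * r²
Area = pi * 67²
Area = pi * 4489
Area = 14102.61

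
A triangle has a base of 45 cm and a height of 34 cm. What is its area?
Area = (1/2) * base * height
Area = (1/2) * 45 * 34
Area = 765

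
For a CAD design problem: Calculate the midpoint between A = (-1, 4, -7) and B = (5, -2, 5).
Midpoint = ((-1+5)/2, (4-2)/2, (-7+5)/2) = (2, 1, -1)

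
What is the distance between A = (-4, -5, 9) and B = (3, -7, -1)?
d = √[(7)² + (-2)² + (-10)²] = √153 = 12.37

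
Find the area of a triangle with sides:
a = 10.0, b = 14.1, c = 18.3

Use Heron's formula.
s = (a+b+c)/2 = (10.0+14.1+18.3)/2 = 21.2
A = √(s(s-a)(s-b)(s-c)) = √(21.2·11.2·7.1·2.9)
A = √4888.89 = 69.92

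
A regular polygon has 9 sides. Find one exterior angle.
Exterior angle of a regular n-gon = 360/n
Exterior angle = 360/9
Exterior angle = 40 degrees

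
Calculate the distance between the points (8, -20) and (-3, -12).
Using the distance formula: d = sqrt((x₂-x₁)² + (y₂-y₁)²)
dx = (-3) - 8 = -11
dy = (-12) - (-20) = 8
d = sqrt((-11)² + 8²) = sqrt(121 + 64) = sqrt(185) = 13.60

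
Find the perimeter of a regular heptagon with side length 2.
Perimeter = number of sides * side length
Perimeter = 7 * 2
Perimeter = 14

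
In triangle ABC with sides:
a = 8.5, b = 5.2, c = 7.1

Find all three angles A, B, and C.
By the law of cosines:
cos(A) = (b² + c² - a²)/(2bc) = 0.070423  →  A = 85.96°
cos(B) = (a² + c² - b²)/(2ac) = 0.792212  →  B = 37.61°
cos(C) = (a² + b² - c²)/(2ab) = 0.552941  →  C = 56.43°
Check: A + B + C = 180.0° ✓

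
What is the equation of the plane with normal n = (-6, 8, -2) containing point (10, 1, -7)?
d = n·P = (-6)(10) + (8)(1) + (-2)(-7) = -38
Plane: -6x + 8y - 2z = -38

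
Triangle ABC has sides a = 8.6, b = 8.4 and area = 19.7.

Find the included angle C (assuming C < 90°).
Area = ½ab·sin(C)  →  sin(C) = 2·Area/(ab)
sin(C) = 2·19.7/(8.6·8.4) = 0.545404
C = arcsin(0.545404) = 33.05°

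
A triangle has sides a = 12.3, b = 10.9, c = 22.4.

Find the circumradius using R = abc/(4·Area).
s = (a+b+c)/2 = 22.8
Area = √(s(s-a)(s-b)(s-c)) = √(22.8·10.5·11.9·0.4) = 33.7571
R = abc/(4·Area) = (12.3·10.9·22.4)/(4·33.7571) = 3003.168/135.0284 = 22.24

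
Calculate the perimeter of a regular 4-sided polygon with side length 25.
Perimeter = number of sides * side length
Perimeter = 4 * 25
Perimeter = 100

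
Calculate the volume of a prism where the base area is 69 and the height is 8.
Volume = base area * height
Volume = 69 * 8
Volume = 552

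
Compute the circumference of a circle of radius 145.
Circumference = 2 * pi * r
Circumference = 2 * pi * 145
Circumference = 911.06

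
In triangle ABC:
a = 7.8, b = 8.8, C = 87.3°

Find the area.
Using A = ½ab·sin(C):
A = ½·7.8·8.8·sin(87.3°) = ½·68.64·0.998890 = 34.28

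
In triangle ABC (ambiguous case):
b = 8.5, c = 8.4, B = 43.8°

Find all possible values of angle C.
sin(C)/c = sin(B)/b  →  sin(C) = c·sin(B)/b = 8.4·sin(43.8°)/8.5 = 0.684000
C₁ = arcsin(0.684000) = 43.16°,  C₂ = 180° - C₁ = 136.84°
Check C₂: A = 180° - 43.8° - 136.84° = -0.64° ≤ 0, rejected
C = 43.16° (one solution)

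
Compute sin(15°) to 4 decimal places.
sin(15 degrees) = 0.2588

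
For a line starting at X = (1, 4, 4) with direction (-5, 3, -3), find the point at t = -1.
P(-1) = (1 + (-5)(-1), 4 + 3(-1), 4 + (-3)(-1)) = (6, 1, 7)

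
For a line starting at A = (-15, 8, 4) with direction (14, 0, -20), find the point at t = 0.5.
P(0.5) = (-15 + 14(0.5), 8 + 0(0.5), 4 + (-20)(0.5)) = (-8, 8, -6)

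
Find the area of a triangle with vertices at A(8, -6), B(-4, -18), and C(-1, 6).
Using the coordinate formula: Area = (1/2)|x₁(y₂-y₃) + x₂(y₃-y₁) + x₃(y₁-y₂)|
Area = (1/2)|8((-18)-6) + (-4)(6-(-6)) + (-1)((-6)-(-18))|
Area = (1/2)|8*(-24) + (-4)*12 + (-1)*12|
Area = (1/2)|(-192) + (-48) + (-12)|
Area = (1/2)*252 = 126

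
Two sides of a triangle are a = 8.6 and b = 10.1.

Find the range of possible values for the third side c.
By the triangle inequality: |a - b| < c < a + b
|8.6 - 10.1| < c < 8.6 + 10.1
1.5 < c < 18.7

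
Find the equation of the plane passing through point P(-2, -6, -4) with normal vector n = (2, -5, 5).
d = n·P = (2)(-2) + (-5)(-6) + (5)(-4) = 6
Plane: 2x - 5y + 5z = 6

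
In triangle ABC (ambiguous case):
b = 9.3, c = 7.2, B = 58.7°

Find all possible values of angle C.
sin(C)/c = sin(B)/b  →  sin(C) = c·sin(B)/b = 7.2·sin(58.7°)/9.3 = 0.661517
C₁ = arcsin(0.661517) = 41.42°,  C₂ = 180° - C₁ = 138.58°
Check C₂: A = 180° - 58.7° - 138.58° = -17.28° ≤ 0, rejected
C = 41.42° (one solution)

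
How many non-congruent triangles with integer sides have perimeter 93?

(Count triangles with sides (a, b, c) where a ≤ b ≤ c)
With a ≤ b ≤ c and a + b + c = 93, the triangle inequality a + b > c gives c < 93/2, so c ≤ 46.
Iterate a from 1 to ⌊p/3⌋ = 31; for each a, b ranges from a to ⌊(p−a)/2⌋ with c = p − a − b, keeping only c ≥ b.
Triples: (1, 46, 46), (2, 45, 46), (3, 44, 46), …
Count = 192 triangles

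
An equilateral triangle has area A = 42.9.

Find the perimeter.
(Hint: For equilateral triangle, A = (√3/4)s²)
A = (√3/4)s²  →  s² = 4A/√3 = 4·42.9/√3 = 99.0733
s = 9.95356
Perimeter = 3s = 29.86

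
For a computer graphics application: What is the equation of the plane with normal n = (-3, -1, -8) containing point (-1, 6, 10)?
d = n·P = (-3)(-1) + (-1)(6) + (-8)(10) = -83
Plane: -3x - y - 8z = -83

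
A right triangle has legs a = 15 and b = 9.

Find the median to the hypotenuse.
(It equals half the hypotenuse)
Hypotenuse c = √(15² + 9²) = √306 = 17.4929
Median to hypotenuse = c/2 = 8.746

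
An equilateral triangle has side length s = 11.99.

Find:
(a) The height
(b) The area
(a) Height h = s·√3/2 = 11.99·√3/2 = 10.38
(b) Area = (√3/4)·s² = (√3/4)·11.99² = (√3/4)·143.76 = 62.25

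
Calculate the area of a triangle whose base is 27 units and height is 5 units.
Area = (1/2) * base * height
Area = (1/2) * 27 * 5
Area = 67.50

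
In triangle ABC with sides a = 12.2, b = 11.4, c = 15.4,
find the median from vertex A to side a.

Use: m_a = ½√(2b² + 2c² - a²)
m_a = ½√(2·11.4² + 2·15.4² - 12.2²)
m_a = ½√(259.92 + 474.32 - 148.84) = ½√585.4 = 12.1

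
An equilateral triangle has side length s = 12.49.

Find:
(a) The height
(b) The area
(a) Height h = s·√3/2 = 12.49·√3/2 = 10.82
(b) Area = (√3/4)·s² = (√3/4)·12.49² = (√3/4)·156 = 67.55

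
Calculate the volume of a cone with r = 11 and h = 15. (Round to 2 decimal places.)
Volume = (1/3) * pi * r² * h
Volume = (1/3) * pi * 11² * 15
Volume = (1/3) * pi * 121 * 15
Volume = (1/3) * pi * 1815
Volume = 1900.66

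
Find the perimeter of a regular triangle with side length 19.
Perimeter = number of sides * side length
Perimeter = 3 * 19
Perimeter = 57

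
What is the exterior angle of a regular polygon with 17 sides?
Exterior angle of a regular n-gon = 360/n
Exterior angle = 360/17
Exterior angle = 21.18 degrees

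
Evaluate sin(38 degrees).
sin(38 degrees) = 0.6157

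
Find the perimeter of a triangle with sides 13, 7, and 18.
Perimeter = sum of all sides
Perimeter = 13 + 7 + 18
Perimeter = 38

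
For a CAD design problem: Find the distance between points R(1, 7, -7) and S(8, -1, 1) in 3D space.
d = √[(7)² + (-8)² + (8)²] = √177 = 13.3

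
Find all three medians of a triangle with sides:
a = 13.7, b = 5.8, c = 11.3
Using m_x = ½√(2y² + 2z² - x²):
m_a = ½√(2·5.8² + 2·11.3² - 13.7²) = ½√134.97 = 5.809
m_b = ½√(2·13.7² + 2·11.3² - 5.8²) = ½√597.12 = 12.22
m_c = ½√(2·13.7² + 2·5.8² - 11.3²) = ½√314.97 = 8.874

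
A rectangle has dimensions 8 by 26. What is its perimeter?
Perimeter = 2 * (length + width)
Perimeter = 2 * (8 + 26)
Perimeter = 2 * 34
Perimeter = 68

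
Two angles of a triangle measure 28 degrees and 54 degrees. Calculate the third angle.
Sum of angles in a triangle = 180 degrees
Third angle = 180 - 28 - 54
Third angle = 98 degrees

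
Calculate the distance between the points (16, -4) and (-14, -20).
Using the distance formula: d = sqrt((x₂-x₁)² + (y₂-y₁)²)
dx = (-14) - 16 = -30
dy = (-20) - (-4) = -16
d = sqrt((-30)² + (-16)²) = sqrt(900 + 256) = sqrt(1156) = 34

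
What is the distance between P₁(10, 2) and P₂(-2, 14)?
Using the distance formula: d = sqrt((x₂-x₁)² + (y₂-y₁)²)
dx = (-2) - 10 = -12
dy = 14 - 2 = 12
d = sqrt((-12)² + 12²) = sqrt(144 + 144) = sqrt(288) = 16.97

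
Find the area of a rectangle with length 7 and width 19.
Area = length * width
Area = 7 * 19
Area = 133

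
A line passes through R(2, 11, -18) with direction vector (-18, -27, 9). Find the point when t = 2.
P(2) = (2 + (-18)(2), 11 + (-27)(2), -18 + 9(2)) = (-34, -43, 0)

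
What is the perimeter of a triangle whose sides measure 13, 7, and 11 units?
Perimeter = sum of all sides
Perimeter = 13 + 7 + 11
Perimeter = 31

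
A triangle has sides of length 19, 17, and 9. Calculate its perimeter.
Perimeter = sum of all sides
Perimeter = 19 + 17 + 9
Perimeter = 45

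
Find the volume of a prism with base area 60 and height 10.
Volume = base area * height
Volume = 60 * 10
Volume = 600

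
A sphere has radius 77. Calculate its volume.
Volume = (4/3) * pi * r³
Volume = (4/3) * pi * 77³
Volume = (4/3) * pi * 456533
Volume = 1912320.96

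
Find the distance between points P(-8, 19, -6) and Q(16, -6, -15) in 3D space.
d = √[(24)² + (-25)² + (-9)²] = √1282 = 35.81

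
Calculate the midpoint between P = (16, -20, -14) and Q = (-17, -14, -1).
Midpoint = ((16-17)/2, (-20-14)/2, (-14-1)/2) = (-0.5, -17, -7.5)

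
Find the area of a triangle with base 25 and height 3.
Area = (1/2) * base * height
Area = (1/2) * 25 * 3
Area = 37.50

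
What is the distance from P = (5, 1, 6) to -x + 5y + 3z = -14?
d = |(-1)(5) + 5(1) + 3(6) - (-14)| / √((-1)² + 5² + 3²) = 32/√35 = 5.409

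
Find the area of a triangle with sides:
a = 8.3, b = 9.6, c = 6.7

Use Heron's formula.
s = (a+b+c)/2 = (8.3+9.6+6.7)/2 = 12.3
A = √(s(s-a)(s-b)(s-c)) = √(12.3·4·2.7·5.6)
A = √743.904 = 27.27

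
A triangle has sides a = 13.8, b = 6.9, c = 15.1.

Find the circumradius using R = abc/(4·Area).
s = (a+b+c)/2 = 17.9
Area = √(s(s-a)(s-b)(s-c)) = √(17.9·4.1·11·2.8) = 47.5438
R = abc/(4·Area) = (13.8·6.9·15.1)/(4·47.5438) = 1437.822/190.1752 = 7.561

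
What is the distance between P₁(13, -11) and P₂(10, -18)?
Using the distance formula: d = sqrt((x₂-x₁)² + (y₂-y₁)²)
dx = 10 - 13 = -3
dy = (-18) - (-11) = -7
d = sqrt((-3)² + (-7)²) = sqrt(9 + 49) = sqrt(58) = 7.62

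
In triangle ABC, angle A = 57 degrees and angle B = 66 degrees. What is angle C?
Sum of angles in a triangle = 180 degrees
Third angle = 180 - 57 - 66
Third angle = 57 degrees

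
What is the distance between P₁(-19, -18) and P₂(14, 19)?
Using the distance formula: d = sqrt((x₂-x₁)² + (y₂-y₁)²)
dx = 14 - (-19) = 33
dy = 19 - (-18) = 37
d = sqrt(33² + 37²) = sqrt(1089 + 1369) = sqrt(2458) = 49.58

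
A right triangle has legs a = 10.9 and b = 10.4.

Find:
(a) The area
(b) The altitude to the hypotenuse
(a) Area = ½ab = ½·10.9·10.4 = 56.68
(b) Hypotenuse c = √(10.9² + 10.4²) = √226.97 = 15.0655
    Area = ½·c·h_c  →  h_c = 2·Area/c = 2·56.68/15.0655 = 7.524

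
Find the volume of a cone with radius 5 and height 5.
Volume = (1/3) * pi * r² * h
Volume = (1/3) * pi * 5² * 5
Volume = (1/3) * pi * 25 * 5
Volume = (1/3) * pi * 125
Volume = 130.90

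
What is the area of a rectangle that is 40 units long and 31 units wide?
Area = length * width
Area = 40 * 31
Area = 1240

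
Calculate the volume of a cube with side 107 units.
Volume = s³
Volume = 107³
Volume = 1225043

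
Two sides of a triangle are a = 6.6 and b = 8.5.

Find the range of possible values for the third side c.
By the triangle inequality: |a - b| < c < a + b
|6.6 - 8.5| < c < 6.6 + 8.5
1.9 < c < 15.1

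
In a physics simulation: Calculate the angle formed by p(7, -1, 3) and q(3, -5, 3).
p·q = 35, |p|² = 59, |q|² = 43
cos θ = 35/√2537 ≈ 0.6949
θ ≈ 45.98°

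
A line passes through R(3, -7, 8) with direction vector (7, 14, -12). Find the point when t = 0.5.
P(0.5) = (3 + 7(0.5), -7 + 14(0.5), 8 + (-12)(0.5)) = (6.5, 0, 2)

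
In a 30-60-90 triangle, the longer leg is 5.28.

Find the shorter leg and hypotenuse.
In a 30-60-90 triangle, sides are in ratio 1 : √3 : 2.
Long leg = short leg·√3  →  short leg = 5.28/√3 = 3.048
Hypotenuse = 2·(short leg) = 2·5.28/√3 = 6.097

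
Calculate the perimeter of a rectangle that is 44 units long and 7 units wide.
Perimeter = 2 * (length + width)
Perimeter = 2 * (44 + 7)
Perimeter = 2 * 51
Perimeter = 102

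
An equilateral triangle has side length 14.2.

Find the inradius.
For an equilateral triangle, r = s/(2√3) where s is the side.
r = 14.2/(2√3) = 14.2/3.464102 = 4.099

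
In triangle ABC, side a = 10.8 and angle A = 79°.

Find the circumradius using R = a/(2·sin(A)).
R = a/(2·sin(A)) = 10.8/(2·sin(79°))
R = 10.8/(2·0.981627) = 10.8/1.963254 = 5.501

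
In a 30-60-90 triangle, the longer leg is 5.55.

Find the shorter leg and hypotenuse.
In a 30-60-90 triangle, sides are in ratio 1 : √3 : 2.
Long leg = short leg·√3  →  short leg = 5.55/√3 = 3.204
Hypotenuse = 2·(short leg) = 2·5.55/√3 = 6.409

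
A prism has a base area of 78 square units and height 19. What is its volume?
Volume = base area * height
Volume = 78 * 19
Volume = 1482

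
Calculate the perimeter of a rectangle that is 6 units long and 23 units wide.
Perimeter = 2 * (length + width)
Perimeter = 2 * (6 + 23)
Perimeter = 2 * 29
Perimeter = 58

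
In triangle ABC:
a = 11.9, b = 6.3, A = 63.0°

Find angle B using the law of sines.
sin(B)/b = sin(A)/a
sin(B) = b·sin(A)/a = 6.3·sin(63.0°)/11.9 = 0.471709
B = arcsin(0.471709) = 28.15°  (b ≤ a, so B ≤ A and the acute solution is unique)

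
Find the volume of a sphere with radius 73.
Volume = (4/3) * pi * r³
Volume = (4/3) * pi * 73³
Volume = (4/3) * pi * 389017
Volume = 1629510.60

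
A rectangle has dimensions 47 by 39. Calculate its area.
Area = length * width
Area = 47 * 39
Area = 1833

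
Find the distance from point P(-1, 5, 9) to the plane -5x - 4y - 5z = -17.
d = |(-5)(-1) + (-4)(5) + (-5)(9) - (-17)| / √((-5)² + (-4)² + (-5)²) = 43/√66 = 5.293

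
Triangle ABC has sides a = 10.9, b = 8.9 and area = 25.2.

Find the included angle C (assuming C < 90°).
Area = ½ab·sin(C)  →  sin(C) = 2·Area/(ab)
sin(C) = 2·25.2/(10.9·8.9) = 0.519534
C = arcsin(0.519534) = 31.3°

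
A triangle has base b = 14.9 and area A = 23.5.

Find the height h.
A = ½bh  →  h = 2A/b
h = 2·23.5/14.9 = 3.154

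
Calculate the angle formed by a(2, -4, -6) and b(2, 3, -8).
a·b = 40, |a|² = 56, |b|² = 77
cos θ = 40/√4312 ≈ 0.6091
θ ≈ 52.47°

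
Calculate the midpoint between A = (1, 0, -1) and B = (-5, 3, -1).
Midpoint = ((1-5)/2, (0+3)/2, (-1-1)/2) = (-2, 1.5, -1)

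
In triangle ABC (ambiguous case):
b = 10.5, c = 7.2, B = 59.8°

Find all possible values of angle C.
sin(C)/c = sin(B)/b  →  sin(C) = c·sin(B)/b = 7.2·sin(59.8°)/10.5 = 0.592646
C₁ = arcsin(0.592646) = 36.34°,  C₂ = 180° - C₁ = 143.66°
Check C₂: A = 180° - 59.8° - 143.66° = -23.46° ≤ 0, rejected
C = 36.34° (one solution)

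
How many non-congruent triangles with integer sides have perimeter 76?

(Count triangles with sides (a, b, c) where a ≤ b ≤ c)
With a ≤ b ≤ c and a + b + c = 76, the triangle inequality a + b > c gives c < 76/2, so c ≤ 37.
Iterate a from 1 to ⌊p/3⌋ = 25; for each a, b ranges from a to ⌊(p−a)/2⌋ with c = p − a − b, keeping only c ≥ b.
Triples: (2, 37, 37), (3, 36, 37), (4, 35, 37), …
Count = 120 triangles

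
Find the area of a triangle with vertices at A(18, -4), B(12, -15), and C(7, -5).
Using the coordinate formula: Area = (1/2)|x₁(y₂-y₃) + x₂(y₃-y₁) + x₃(y₁-y₂)|
Area = (1/2)|18((-15)-(-5)) + 12((-5)-(-4)) + 7((-4)-(-15))|
Area = (1/2)|18*(-10) + 12*(-1) + 7*11|
Area = (1/2)|(-180) + (-12) + 77|
Area = (1/2)*115 = 57.50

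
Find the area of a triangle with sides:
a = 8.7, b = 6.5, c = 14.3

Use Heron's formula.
s = (a+b+c)/2 = (8.7+6.5+14.3)/2 = 14.75
A = √(s(s-a)(s-b)(s-c)) = √(14.75·6.05·8.25·0.45)
A = √331.294 = 18.2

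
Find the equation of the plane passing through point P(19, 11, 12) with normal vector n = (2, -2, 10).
d = n·P = (2)(19) + (-2)(11) + (10)(12) = 136
Plane: 2x - 2y + 10z = 136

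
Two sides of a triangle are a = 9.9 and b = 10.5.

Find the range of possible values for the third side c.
By the triangle inequality: |a - b| < c < a + b
|9.9 - 10.5| < c < 9.9 + 10.5
0.6 < c < 20.4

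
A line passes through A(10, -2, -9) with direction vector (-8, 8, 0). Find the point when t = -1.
P(-1) = (10 + (-8)(-1), -2 + 8(-1), -9 + 0(-1)) = (18, -10, -9)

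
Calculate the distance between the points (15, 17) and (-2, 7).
Using the distance formula: d = sqrt((x₂-x₁)² + (y₂-y₁)²)
dx = (-2) - 15 = -17
dy = 7 - 17 = -10
d = sqrt((-17)² + (-10)²) = sqrt(289 + 100) = sqrt(389) = 19.72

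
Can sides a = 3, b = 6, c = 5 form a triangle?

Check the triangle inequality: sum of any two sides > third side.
Yes, triangle inequality satisfied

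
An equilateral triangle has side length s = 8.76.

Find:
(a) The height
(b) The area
(a) Height h = s·√3/2 = 8.76·√3/2 = 7.586
(b) Area = (√3/4)·s² = (√3/4)·8.76² = (√3/4)·76.7376 = 33.23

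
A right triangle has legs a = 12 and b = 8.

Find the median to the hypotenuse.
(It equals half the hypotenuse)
Hypotenuse c = √(12² + 8²) = √208 = 14.4222
Median to hypotenuse = c/2 = 7.211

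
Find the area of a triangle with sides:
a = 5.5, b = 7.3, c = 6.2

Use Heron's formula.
s = (a+b+c)/2 = (5.5+7.3+6.2)/2 = 9.5
A = √(s(s-a)(s-b)(s-c)) = √(9.5·4·2.2·3.3)
A = √275.88 = 16.61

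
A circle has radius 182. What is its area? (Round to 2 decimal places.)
Area = pi * r²
Area = pi * 182²
Area = pi * 33124
Area = 104062.12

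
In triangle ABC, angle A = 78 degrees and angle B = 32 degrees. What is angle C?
Sum of angles in a triangle = 180 degrees
Third angle = 180 - 78 - 32
Third angle = 70 degrees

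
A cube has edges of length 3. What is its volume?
Volume = s³
Volume = 3³
Volume = 27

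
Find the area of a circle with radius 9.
Area = pi * r²
Area = pi * 9²
Area = pi * 81
Area = 254.47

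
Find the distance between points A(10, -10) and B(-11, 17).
Using the distance formula: d = sqrt((x₂-x₁)² + (y₂-y₁)²)
dx = (-11) - 10 = -21
dy = 17 - (-10) = 27
d = sqrt((-21)² + 27²) = sqrt(441 + 729) = sqrt(1170) = 34.21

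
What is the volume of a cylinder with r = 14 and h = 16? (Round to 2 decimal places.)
Volume = pi * r² * h
Volume = pi * 14² * 16
Volume = pi * 196 * 16
Volume = pi * 3136
Volume = 9852.03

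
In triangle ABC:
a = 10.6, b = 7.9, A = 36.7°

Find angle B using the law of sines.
sin(B)/b = sin(A)/a
sin(B) = b·sin(A)/a = 7.9·sin(36.7°)/10.6 = 0.445400
B = arcsin(0.445400) = 26.45°  (b ≤ a, so B ≤ A and the acute solution is unique)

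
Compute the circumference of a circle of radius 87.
Circumference = 2 * pi * r
Circumference = 2 * pi * 87
Circumference = 546.64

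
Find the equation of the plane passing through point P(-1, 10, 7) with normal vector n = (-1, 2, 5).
d = n·P = (-1)(-1) + (2)(10) + (5)(7) = 56
Plane: -x + 2y + 5z = 56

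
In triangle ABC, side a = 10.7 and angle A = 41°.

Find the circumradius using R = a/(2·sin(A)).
R = a/(2·sin(A)) = 10.7/(2·sin(41°))
R = 10.7/(2·0.656059) = 10.7/1.312118 = 8.155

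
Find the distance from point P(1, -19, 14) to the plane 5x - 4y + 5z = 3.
d = |5(1) + (-4)(-19) + 5(14) - (3)| / √(5² + (-4)² + 5²) = 148/√66 = 18.22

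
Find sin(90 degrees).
sin(90 degrees) = 1
Decimal approximation: 1.0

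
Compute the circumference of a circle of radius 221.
Circumference = 2 * pi * r
Circumference = 2 * pi * 221
Circumference = 1388.58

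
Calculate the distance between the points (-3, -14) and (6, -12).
Using the distance formula: d = sqrt((x₂-x₁)² + (y₂-y₁)²)
dx = 6 - (-3) = 9
dy = (-12) - (-14) = 2
d = sqrt(9² + 2²) = sqrt(81 + 4) = sqrt(85) = 9.22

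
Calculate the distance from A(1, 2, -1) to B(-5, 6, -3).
d = √[(-6)² + (4)² + (-2)²] = √56 = 7.483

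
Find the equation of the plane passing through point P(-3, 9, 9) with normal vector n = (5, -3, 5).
d = n·P = (5)(-3) + (-3)(9) + (5)(9) = 3
Plane: 5x - 3y + 5z = 3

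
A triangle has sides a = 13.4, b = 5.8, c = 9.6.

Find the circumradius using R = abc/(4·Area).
s = (a+b+c)/2 = 14.4
Area = √(s(s-a)(s-b)(s-c)) = √(14.4·1·8.6·4.8) = 24.381
R = abc/(4·Area) = (13.4·5.8·9.6)/(4·24.381) = 746.112/97.524 = 7.651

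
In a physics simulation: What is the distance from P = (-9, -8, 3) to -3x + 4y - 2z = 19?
d = |(-3)(-9) + 4(-8) + (-2)(3) - (19)| / √((-3)² + 4² + (-2)²) = 30/√29 = 5.571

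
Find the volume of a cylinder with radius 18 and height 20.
Volume = pi * r² * h
Volume = pi * 18² * 20
Volume = pi * 324 * 20
Volume = pi * 6480
Volume = 20357.52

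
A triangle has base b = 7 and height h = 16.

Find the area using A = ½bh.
A = ½·7·16 = 56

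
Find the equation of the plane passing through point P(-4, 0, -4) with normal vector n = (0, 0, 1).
d = n·P = (0)(-4) + (0)(0) + (1)(-4) = -4
Plane: z = -4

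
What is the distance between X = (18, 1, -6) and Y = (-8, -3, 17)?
d = √[(-26)² + (-4)² + (23)²] = √1221 = 34.94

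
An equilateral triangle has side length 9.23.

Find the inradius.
For an equilateral triangle, r = s/(2√3) where s is the side.
r = 9.23/(2√3) = 9.23/3.464102 = 2.664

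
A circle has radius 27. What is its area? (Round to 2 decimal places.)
Area = pi * r²
Area = pi * 27²
Area = pi * 729
Area = 2290.22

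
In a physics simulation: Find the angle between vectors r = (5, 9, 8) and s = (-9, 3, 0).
r·s = -18, |r|² = 170, |s|² = 90
cos θ = -18/√15300 ≈ -0.1455
θ ≈ 98.37°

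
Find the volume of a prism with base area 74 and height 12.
Volume = base area * height
Volume = 74 * 12
Volume = 888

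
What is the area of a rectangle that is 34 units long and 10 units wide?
Area = length * width
Area = 34 * 10
Area = 340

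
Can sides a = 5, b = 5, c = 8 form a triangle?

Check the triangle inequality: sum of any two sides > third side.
Yes, triangle inequality satisfied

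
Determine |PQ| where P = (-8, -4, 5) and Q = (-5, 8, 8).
d = √[(3)² + (12)² + (3)²] = √162 = 12.73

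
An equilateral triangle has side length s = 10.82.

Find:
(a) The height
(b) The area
(a) Height h = s·√3/2 = 10.82·√3/2 = 9.37
(b) Area = (√3/4)·s² = (√3/4)·10.82² = (√3/4)·117.072 = 50.69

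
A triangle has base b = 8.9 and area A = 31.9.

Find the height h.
A = ½bh  →  h = 2A/b
h = 2·31.9/8.9 = 7.169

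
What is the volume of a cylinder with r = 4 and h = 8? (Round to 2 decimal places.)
Volume = pi * r² * h
Volume = pi * 4² * 8
Volume = pi * 16 * 8
Volume = pi * 128
Volume = 402.12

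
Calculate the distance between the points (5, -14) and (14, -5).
Using the distance formula: d = sqrt((x₂-x₁)² + (y₂-y₁)²)
dx = 14 - 5 = 9
dy = (-5) - (-14) = 9
d = sqrt(9² + 9²) = sqrt(81 + 81) = sqrt(162) = 12.73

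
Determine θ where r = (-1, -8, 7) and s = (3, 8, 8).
r·s = -11, |r|² = 114, |s|² = 137
cos θ = -11/√15618 ≈ -0.08802
θ ≈ 95.05°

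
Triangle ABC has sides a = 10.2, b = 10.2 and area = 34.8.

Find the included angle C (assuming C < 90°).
Area = ½ab·sin(C)  →  sin(C) = 2·Area/(ab)
sin(C) = 2·34.8/(10.2·10.2) = 0.668973
C = arcsin(0.668973) = 41.99°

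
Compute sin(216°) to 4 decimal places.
sin(216 degrees) = -0.5878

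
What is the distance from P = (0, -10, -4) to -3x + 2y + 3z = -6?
d = |(-3)(0) + 2(-10) + 3(-4) - (-6)| / √((-3)² + 2² + 3²) = 26/√22 = 5.543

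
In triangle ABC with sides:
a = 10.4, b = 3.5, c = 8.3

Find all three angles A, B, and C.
By the law of cosines:
cos(A) = (b² + c² - a²)/(2bc) = -0.465060  →  A = 117.7°
cos(B) = (a² + c² - b²)/(2ac) = 0.954588  →  B = 17.33°
cos(C) = (a² + b² - c²)/(2ab) = 0.707692  →  C = 44.95°
Check: A + B + C = 180.0° ✓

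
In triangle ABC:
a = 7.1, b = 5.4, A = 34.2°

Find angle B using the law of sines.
sin(B)/b = sin(A)/a
sin(B) = b·sin(A)/a = 5.4·sin(34.2°)/7.1 = 0.427500
B = arcsin(0.427500) = 25.31°  (b ≤ a, so B ≤ A and the acute solution is unique)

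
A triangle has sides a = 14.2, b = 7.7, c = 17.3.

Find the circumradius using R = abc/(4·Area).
s = (a+b+c)/2 = 19.6
Area = √(s(s-a)(s-b)(s-c)) = √(19.6·5.4·11.9·2.3) = 53.8223
R = abc/(4·Area) = (14.2·7.7·17.3)/(4·53.8223) = 1891.582/215.2892 = 8.786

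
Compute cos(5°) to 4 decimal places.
cos(5 degrees) = 0.9962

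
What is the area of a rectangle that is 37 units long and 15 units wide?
Area = length * width
Area = 37 * 15
Area = 555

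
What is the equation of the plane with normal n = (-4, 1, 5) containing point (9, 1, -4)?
d = n·P = (-4)(9) + (1)(1) + (5)(-4) = -55
Plane: -4x + y + 5z = -55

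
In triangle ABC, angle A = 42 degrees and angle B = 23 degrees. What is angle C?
Sum of angles in a triangle = 180 degrees
Third angle = 180 - 42 - 23
Third angle = 115 degrees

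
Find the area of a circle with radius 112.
Area = pi * r²
Area = pi * 112²
Area = pi * 12544
Area = 39408.14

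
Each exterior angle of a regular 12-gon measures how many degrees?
Exterior angle of a regular n-gon = 360/n
Exterior angle = 360/12
Exterior angle = 30 degrees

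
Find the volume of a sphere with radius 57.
Volume = (4/3) * pi * r³
Volume = (4/3) * pi * 57³
Volume = (4/3) * pi * 185193
Volume = 775734.62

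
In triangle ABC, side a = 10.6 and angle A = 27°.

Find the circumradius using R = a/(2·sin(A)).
R = a/(2·sin(A)) = 10.6/(2·sin(27°))
R = 10.6/(2·0.453990) = 10.6/0.907981 = 11.67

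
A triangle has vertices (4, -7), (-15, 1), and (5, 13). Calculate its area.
Using the coordinate formula: Area = (1/2)|x₁(y₂-y₃) + x₂(y₃-y₁) + x₃(y₁-y₂)|
Area = (1/2)|4(1-13) + (-15)(13-(-7)) + 5((-7)-1)|
Area = (1/2)|4*(-12) + (-15)*20 + 5*(-8)|
Area = (1/2)|(-48) + (-300) + (-40)|
Area = (1/2)*388 = 194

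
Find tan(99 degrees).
tan(99 degrees) = -6.3138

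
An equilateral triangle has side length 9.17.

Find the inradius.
For an equilateral triangle, r = s/(2√3) where s is the side.
r = 9.17/(2√3) = 9.17/3.464102 = 2.647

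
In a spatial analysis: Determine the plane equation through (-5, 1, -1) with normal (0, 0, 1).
d = n·P = (0)(-5) + (0)(1) + (1)(-1) = -1
Plane: z = -1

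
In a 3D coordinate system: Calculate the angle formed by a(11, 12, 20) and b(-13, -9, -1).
a·b = -271, |a|² = 665, |b|² = 251
cos θ = -271/√166915 ≈ -0.6633
θ ≈ 131.6°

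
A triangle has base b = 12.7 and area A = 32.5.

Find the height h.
A = ½bh  →  h = 2A/b
h = 2·32.5/12.7 = 5.118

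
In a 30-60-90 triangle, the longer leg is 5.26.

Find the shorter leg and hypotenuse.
In a 30-60-90 triangle, sides are in ratio 1 : √3 : 2.
Long leg = short leg·√3  →  short leg = 5.26/√3 = 3.037
Hypotenuse = 2·(short leg) = 2·5.26/√3 = 6.074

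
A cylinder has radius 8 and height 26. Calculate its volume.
Volume = pi * r² * h
Volume = pi * 8² * 26
Volume = pi * 64 * 26
Volume = pi * 1664
Volume = 5227.61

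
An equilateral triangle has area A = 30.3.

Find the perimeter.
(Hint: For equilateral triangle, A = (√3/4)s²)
A = (√3/4)s²  →  s² = 4A/√3 = 4·30.3/√3 = 69.9749
s = 8.3651
Perimeter = 3s = 25.1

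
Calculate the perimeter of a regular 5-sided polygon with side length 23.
Perimeter = number of sides * side length
Perimeter = 5 * 23
Perimeter = 115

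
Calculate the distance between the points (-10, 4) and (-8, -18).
Using the distance formula: d = sqrt((x₂-x₁)² + (y₂-y₁)²)
dx = (-8) - (-10) = 2
dy = (-18) - 4 = -22
d = sqrt(2² + (-22)²) = sqrt(4 + 484) = sqrt(488) = 22.09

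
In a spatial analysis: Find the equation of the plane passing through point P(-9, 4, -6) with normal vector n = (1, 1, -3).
d = n·P = (1)(-9) + (1)(4) + (-3)(-6) = 13
Plane: x + y - 3z = 13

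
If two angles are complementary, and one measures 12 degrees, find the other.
Complementary angles sum to 90 degrees.
Other angle = 90 - 12
Other angle = 78 degrees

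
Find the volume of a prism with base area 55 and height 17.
Volume = base area * height
Volume = 55 * 17
Volume = 935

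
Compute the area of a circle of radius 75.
Area = pi * r²
Area = pi * 75²
Area = pi * 5625
Area = 17671.46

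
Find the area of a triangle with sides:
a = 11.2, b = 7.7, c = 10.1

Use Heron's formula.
s = (a+b+c)/2 = (11.2+7.7+10.1)/2 = 14.5
A = √(s(s-a)(s-b)(s-c)) = √(14.5·3.3·6.8·4.4)
A = √1431.67 = 37.84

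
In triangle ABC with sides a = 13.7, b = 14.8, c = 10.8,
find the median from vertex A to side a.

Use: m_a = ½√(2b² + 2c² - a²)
m_a = ½√(2·14.8² + 2·10.8² - 13.7²)
m_a = ½√(438.08 + 233.28 - 187.69) = ½√483.67 = 11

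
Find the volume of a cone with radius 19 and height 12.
Volume = (1/3) * pi * r² * h
Volume = (1/3) * pi * 19² * 12
Volume = (1/3) * pi * 361 * 12
Volume = (1/3) * pi * 4332
Volume = 4536.46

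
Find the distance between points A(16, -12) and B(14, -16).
Using the distance formula: d = sqrt((x₂-x₁)² + (y₂-y₁)²)
dx = 14 - 16 = -2
dy = (-16) - (-12) = -4
d = sqrt((-2)² + (-4)²) = sqrt(4 + 16) = sqrt(20) = 4.47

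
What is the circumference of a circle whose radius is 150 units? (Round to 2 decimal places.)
Circumference = 2 * pi * r
Circumference = 2 * pi * 150
Circumference = 942.48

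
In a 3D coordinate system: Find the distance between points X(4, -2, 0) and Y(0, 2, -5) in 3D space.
d = √[(-4)² + (4)² + (-5)²] = √57 = 7.55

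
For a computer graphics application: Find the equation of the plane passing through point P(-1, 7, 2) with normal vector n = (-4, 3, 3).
d = n·P = (-4)(-1) + (3)(7) + (3)(2) = 31
Plane: -4x + 3y + 3z = 31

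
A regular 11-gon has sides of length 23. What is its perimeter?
Perimeter = number of sides * side length
Perimeter = 11 * 23
Perimeter = 253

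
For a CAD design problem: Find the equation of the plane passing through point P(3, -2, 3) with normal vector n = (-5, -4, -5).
d = n·P = (-5)(3) + (-4)(-2) + (-5)(3) = -22
Plane: -5x - 4y - 5z = -22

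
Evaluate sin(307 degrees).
sin(307 degrees) = -0.7986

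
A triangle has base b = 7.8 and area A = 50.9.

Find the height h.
A = ½bh  →  h = 2A/b
h = 2·50.9/7.8 = 13.05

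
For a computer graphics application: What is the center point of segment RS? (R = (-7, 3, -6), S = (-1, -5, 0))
Midpoint = ((-7-1)/2, (3-5)/2, (-6+0)/2) = (-4, -1, -3)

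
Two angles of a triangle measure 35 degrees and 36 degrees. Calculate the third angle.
Sum of angles in a triangle = 180 degrees
Third angle = 180 - 35 - 36
Third angle = 109 degrees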